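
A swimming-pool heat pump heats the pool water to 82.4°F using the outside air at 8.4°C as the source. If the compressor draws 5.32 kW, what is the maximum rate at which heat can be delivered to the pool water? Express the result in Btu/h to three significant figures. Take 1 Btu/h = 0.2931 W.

In absolute terms T_C = 281.55 K and T_H = 301.15 K, so ΔT = 19.60 K.
COP_Carnot = T_H/ΔT = 301.15/19.60 = 15.36.
Q̇_max = COP_Carnot × Ẇ = 15.36 × 5.320 kW = 81.74 kW = 278900 Btu/h.

279000 Btu/h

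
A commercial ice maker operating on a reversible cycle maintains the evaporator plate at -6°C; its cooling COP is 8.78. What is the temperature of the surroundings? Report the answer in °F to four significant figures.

75.97 °F

COP_R = T_C/(T_H − T_C) gives T_H − T_C = T_C/COP.
With T_C = 267.15 K, T_H = 267.15 × (1 + 1/8.78) = 297.58 K.
Converting, 297.58 K = 75.97°F.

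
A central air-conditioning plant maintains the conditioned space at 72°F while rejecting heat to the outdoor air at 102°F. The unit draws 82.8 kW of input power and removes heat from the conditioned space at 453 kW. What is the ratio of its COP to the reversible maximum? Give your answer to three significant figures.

0.309

COP_actual = Q̇_C/Ẇ = 453.0/82.80 = 5.471.
In absolute terms T_C = 295.37 K and T_H = 312.04 K, so ΔT = 16.67 K.
COP_Carnot = T_C/ΔT = 295.37/16.67 = 17.72.
η_II = COP_actual/COP_Carnot = 5.471/17.72 = 0.3087.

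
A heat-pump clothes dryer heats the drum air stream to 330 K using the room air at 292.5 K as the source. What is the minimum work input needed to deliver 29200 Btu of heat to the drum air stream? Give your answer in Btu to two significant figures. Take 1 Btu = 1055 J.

The reservoir spacing is ΔT = 330 − 292.5 = 37.50 K.
The reversible limit is COP_HP = T_H/ΔT = 8.800, so W_min = Q_H/COP = Q_H·ΔT/T_H.
W_min = 29200 × 37.50/330.00 = 3318 Btu.

3300 Btu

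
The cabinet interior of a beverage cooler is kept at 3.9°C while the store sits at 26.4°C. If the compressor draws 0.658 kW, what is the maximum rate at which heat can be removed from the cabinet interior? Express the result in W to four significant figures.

In absolute terms T_C = 277.05 K and T_H = 299.55 K, so ΔT = 22.50 K.
COP_Carnot = T_C/ΔT = 277.05/22.50 = 12.31.
Q̇_max = COP_Carnot × Ẇ = 12.31 × 0.6580 kW = 8.102 kW = 8102 W.

8102 W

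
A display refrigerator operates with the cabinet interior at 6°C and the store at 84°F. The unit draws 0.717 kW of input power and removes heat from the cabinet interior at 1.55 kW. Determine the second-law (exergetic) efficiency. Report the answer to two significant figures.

COP_actual = Q̇_C/Ẇ = 1.550/0.7170 = 2.162.
In absolute terms T_C = 279.15 K and T_H = 302.04 K, so ΔT = 22.89 K.
COP_Carnot = T_C/ΔT = 279.15/22.89 = 12.20.
η_II = COP_actual/COP_Carnot = 2.162/12.20 = 0.1773.

0.18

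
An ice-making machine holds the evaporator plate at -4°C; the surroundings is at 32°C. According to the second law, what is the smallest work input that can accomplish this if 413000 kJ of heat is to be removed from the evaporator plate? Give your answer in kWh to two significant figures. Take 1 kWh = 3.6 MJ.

15 kWh

In absolute terms T_C = 269.15 K and T_H = 305.15 K, so ΔT = 36.00 K.
The reversible limit is COP_R = T_C/ΔT = 7.476, so W_min = Q_C/COP = Q_C·ΔT/T_C.
W_min = 413000 × 36.00/269.15 = 55240 kJ = 15.34 kWh.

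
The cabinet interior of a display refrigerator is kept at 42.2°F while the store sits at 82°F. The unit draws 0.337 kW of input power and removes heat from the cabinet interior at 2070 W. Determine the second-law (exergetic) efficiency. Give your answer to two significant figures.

0.49

Converting, Q̇_C = 2070 W = 2.070 kW, so COP_actual = Q̇_C/Ẇ = 2.070/0.3370 = 6.142.
In absolute terms T_C = 278.82 K and T_H = 300.93 K, so ΔT = 22.11 K.
COP_Carnot = T_C/ΔT = 278.82/22.11 = 12.61.
η_II = COP_actual/COP_Carnot = 6.142/12.61 = 0.4871.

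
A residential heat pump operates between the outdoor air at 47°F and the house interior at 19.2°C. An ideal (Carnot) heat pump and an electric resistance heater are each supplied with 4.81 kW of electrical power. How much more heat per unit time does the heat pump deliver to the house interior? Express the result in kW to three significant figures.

125 kW

In absolute terms T_C = 281.48 K and T_H = 292.35 K, so ΔT = 10.87 K.
COP_Carnot = T_H/ΔT = 292.35/10.87 = 26.90.
The heat pump delivers Q̇_H = COP × Ẇ = 129.4 kW; the resistance heater delivers Ẇ = 4.810 kW.
Extra = (COP − 1)·Ẇ = 124.6 kW.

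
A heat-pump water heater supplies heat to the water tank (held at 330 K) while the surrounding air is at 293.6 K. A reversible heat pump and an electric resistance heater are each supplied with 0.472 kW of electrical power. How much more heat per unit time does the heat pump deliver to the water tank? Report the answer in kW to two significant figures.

3.8 kW

The reservoir spacing is ΔT = 330 − 293.6 = 36.40 K.
COP_Carnot = T_H/ΔT = 330.00/36.40 = 9.066.
The heat pump delivers Q̇_H = COP × Ẇ = 4.279 kW; the resistance heater delivers Ẇ = 0.4720 kW.
Extra = (COP − 1)·Ẇ = 3.807 kW.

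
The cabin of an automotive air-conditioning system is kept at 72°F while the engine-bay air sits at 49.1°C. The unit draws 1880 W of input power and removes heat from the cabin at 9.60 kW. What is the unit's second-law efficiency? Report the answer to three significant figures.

0.465

Converting, Q̇_C = 9.600 kW = 9600 W, so COP_actual = Q̇_C/Ẇ = 9600/1880 = 5.106.
In absolute terms T_C = 295.37 K and T_H = 322.25 K, so ΔT = 26.88 K.
COP_Carnot = T_C/ΔT = 295.37/26.88 = 10.99.
η_II = COP_actual/COP_Carnot = 5.106/10.99 = 0.4647.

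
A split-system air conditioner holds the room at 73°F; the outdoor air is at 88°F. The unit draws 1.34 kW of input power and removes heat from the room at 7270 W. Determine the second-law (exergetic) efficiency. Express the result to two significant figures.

Converting, Q̇_C = 7270 W = 7.270 kW, so COP_actual = Q̇_C/Ẇ = 7.270/1.340 = 5.425.
In absolute terms T_C = 295.93 K and T_H = 304.26 K, so ΔT = 8.333 K.
COP_Carnot = T_C/ΔT = 295.93/8.333 = 35.51.
η_II = COP_actual/COP_Carnot = 5.425/35.51 = 0.1528.

0.15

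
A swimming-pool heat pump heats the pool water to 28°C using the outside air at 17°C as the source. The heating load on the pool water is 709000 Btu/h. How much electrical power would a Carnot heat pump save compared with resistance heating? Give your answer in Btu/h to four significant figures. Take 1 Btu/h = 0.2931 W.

In absolute terms T_C = 290.15 K and T_H = 301.15 K, so ΔT = 11.00 K.
COP_Carnot = T_H/ΔT = 301.15/11.00 = 27.38.
Resistance heating needs Ẇ_res = Q̇_H = 709000 Btu/h; the reversible heat pump needs only Ẇ_hp = Q̇_H/COP = 25900 Btu/h.
Saving = 709000 − 25900 = 683100 Btu/h.

683100 Btu/h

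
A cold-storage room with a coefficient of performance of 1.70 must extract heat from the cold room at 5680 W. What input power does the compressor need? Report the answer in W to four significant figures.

3341 W

Ẇ = Q̇_C/COP = 5680/1.70 = 3341 W.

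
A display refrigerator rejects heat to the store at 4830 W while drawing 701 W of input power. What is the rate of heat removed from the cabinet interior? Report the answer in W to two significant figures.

For a cyclic device the first law requires Q̇_H = Q̇_C + Ẇ.
Q̇_C = Q̇_H − Ẇ = 4129 W.

4100 W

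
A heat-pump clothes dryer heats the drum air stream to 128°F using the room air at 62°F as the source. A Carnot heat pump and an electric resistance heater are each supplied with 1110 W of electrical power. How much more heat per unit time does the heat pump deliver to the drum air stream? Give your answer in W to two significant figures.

8800 W

In absolute terms T_C = 289.82 K and T_H = 326.48 K, so ΔT = 36.67 K.
COP_Carnot = T_H/ΔT = 326.48/36.67 = 8.904.
The heat pump delivers Q̇_H = COP × Ẇ = 9884 W; the resistance heater delivers Ẇ = 1110 W.
Extra = (COP − 1)·Ẇ = 8774 W.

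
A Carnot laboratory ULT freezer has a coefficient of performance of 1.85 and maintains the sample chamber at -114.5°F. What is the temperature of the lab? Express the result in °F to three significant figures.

COP_R = T_C/(T_H − T_C) gives T_H − T_C = T_C/COP.
With T_C = 191.76 K, T_H = 191.76 × (1 + 1/1.85) = 295.42 K.
Converting, 295.42 K = 72.08°F.

72.1 °F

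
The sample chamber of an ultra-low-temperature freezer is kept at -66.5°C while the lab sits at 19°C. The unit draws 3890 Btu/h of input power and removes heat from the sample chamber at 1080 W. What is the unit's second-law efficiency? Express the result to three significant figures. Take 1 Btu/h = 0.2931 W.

0.392

Converting, Q̇_C = 1080 W = 3685 Btu/h, so COP_actual = Q̇_C/Ẇ = 3685/3890 = 0.9472.
In absolute terms T_C = 206.65 K and T_H = 292.15 K, so ΔT = 85.50 K.
COP_Carnot = T_C/ΔT = 206.65/85.50 = 2.417.
η_II = COP_actual/COP_Carnot = 0.9472/2.417 = 0.3919.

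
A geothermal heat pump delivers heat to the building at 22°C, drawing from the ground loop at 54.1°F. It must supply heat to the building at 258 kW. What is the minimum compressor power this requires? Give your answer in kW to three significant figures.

8.50 kW

In absolute terms T_C = 285.43 K and T_H = 295.15 K, so ΔT = 9.722 K.
COP_Carnot = T_H/ΔT = 295.15/9.722 = 30.36.
Ẇ_min = Q̇/COP_Carnot = 258.0/30.36 = 8.499 kW.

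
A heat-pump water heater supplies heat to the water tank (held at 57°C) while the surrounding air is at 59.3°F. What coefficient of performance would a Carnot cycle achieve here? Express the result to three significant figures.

In absolute terms T_C = 288.32 K and T_H = 330.15 K, so ΔT = 41.83 K.
For a reversible cycle, COP_Carnot = T_H/ΔT = 330.15/41.83 = 7.892.

7.89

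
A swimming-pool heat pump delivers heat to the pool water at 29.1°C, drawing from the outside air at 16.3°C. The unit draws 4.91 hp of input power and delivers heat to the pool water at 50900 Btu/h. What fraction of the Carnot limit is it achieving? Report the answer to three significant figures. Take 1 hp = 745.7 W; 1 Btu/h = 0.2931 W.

0.173

Converting, Q̇_H = 50900 Btu/h = 20.01 hp, so COP_actual = Q̇_H/Ẇ = 20.01/4.910 = 4.075.
In absolute terms T_C = 289.45 K and T_H = 302.25 K, so ΔT = 12.80 K.
COP_Carnot = T_H/ΔT = 302.25/12.80 = 23.61.
η_II = COP_actual/COP_Carnot = 4.075/23.61 = 0.1726.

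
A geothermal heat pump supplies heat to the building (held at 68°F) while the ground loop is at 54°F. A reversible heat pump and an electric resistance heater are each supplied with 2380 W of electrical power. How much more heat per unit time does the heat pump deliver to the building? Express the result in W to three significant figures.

87300 W

In absolute terms T_C = 285.37 K and T_H = 293.15 K, so ΔT = 7.778 K.
COP_Carnot = T_H/ΔT = 293.15/7.778 = 37.69.
The heat pump delivers Q̇_H = COP × Ẇ = 89700 W; the resistance heater delivers Ẇ = 2380 W.
Extra = (COP − 1)·Ẇ = 87320 W.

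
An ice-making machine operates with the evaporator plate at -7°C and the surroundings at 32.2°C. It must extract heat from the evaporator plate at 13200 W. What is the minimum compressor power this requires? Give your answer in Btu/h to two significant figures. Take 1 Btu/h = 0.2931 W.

In absolute terms T_C = 266.15 K and T_H = 305.35 K, so ΔT = 39.20 K.
COP_Carnot = T_C/ΔT = 266.15/39.20 = 6.790.
Ẇ_min = Q̇/COP_Carnot = 13200/6.790 = 1944 W = 6633 Btu/h.

6600 Btu/h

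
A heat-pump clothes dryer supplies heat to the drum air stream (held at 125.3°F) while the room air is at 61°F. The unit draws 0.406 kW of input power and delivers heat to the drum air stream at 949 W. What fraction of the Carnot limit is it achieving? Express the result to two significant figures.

Converting, Q̇_H = 949.0 W = 0.9490 kW, so COP_actual = Q̇_H/Ẇ = 0.9490/0.4060 = 2.337.
In absolute terms T_C = 289.26 K and T_H = 324.98 K, so ΔT = 35.72 K.
COP_Carnot = T_H/ΔT = 324.98/35.72 = 9.098.
η_II = COP_actual/COP_Carnot = 2.337/9.098 = 0.2569.

0.26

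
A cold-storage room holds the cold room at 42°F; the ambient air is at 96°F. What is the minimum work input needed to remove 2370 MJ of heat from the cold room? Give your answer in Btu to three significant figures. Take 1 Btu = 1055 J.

242000 Btu

In absolute terms T_C = 278.71 K and T_H = 308.71 K, so ΔT = 30.00 K.
The reversible limit is COP_R = T_C/ΔT = 9.290, so W_min = Q_C/COP = Q_C·ΔT/T_C.
W_min = 2370 × 30.00/278.71 = 255.1 MJ = 241800 Btu.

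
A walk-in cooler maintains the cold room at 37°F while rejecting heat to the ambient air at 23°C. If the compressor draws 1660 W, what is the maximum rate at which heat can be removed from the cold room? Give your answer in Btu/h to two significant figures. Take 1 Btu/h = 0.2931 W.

In absolute terms T_C = 275.93 K and T_H = 296.15 K, so ΔT = 20.22 K.
COP_Carnot = T_C/ΔT = 275.93/20.22 = 13.64.
Q̇_max = COP_Carnot × Ẇ = 13.64 × 1660 W = 22650 W = 77280 Btu/h.

77000 Btu/h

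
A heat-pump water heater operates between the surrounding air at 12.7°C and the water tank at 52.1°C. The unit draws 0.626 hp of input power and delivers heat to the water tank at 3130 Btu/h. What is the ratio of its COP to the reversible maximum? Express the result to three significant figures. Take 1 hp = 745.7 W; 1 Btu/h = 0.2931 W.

0.238

Converting, Q̇_H = 3130 Btu/h = 1.230 hp, so COP_actual = Q̇_H/Ẇ = 1.230/0.6260 = 1.965.
In absolute terms T_C = 285.85 K and T_H = 325.25 K, so ΔT = 39.40 K.
COP_Carnot = T_H/ΔT = 325.25/39.40 = 8.255.
η_II = COP_actual/COP_Carnot = 1.965/8.255 = 0.2381.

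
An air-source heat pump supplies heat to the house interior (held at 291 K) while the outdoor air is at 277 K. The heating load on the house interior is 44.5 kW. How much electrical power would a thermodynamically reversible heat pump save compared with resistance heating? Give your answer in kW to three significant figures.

The reservoir spacing is ΔT = 291 − 277 = 14.00 K.
COP_Carnot = T_H/ΔT = 291.00/14.00 = 20.79.
Resistance heating needs Ẇ_res = Q̇_H = 44.50 kW; the reversible heat pump needs only Ẇ_hp = Q̇_H/COP = 2.141 kW.
Saving = 44.50 − 2.141 = 42.36 kW.

42.4 kW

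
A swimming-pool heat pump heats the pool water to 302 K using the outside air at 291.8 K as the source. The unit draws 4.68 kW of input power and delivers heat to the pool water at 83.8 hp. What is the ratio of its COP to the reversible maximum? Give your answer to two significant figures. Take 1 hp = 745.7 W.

0.45

Converting, Q̇_H = 83.80 hp = 62.49 kW, so COP_actual = Q̇_H/Ẇ = 62.49/4.680 = 13.35.
The reservoir spacing is ΔT = 302 − 291.8 = 10.20 K.
COP_Carnot = T_H/ΔT = 302.00/10.20 = 29.61.
η_II = COP_actual/COP_Carnot = 13.35/29.61 = 0.4510.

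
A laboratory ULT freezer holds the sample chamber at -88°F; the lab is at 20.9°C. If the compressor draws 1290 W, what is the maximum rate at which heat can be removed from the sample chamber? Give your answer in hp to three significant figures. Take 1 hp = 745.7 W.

4.08 hp

In absolute terms T_C = 206.48 K and T_H = 294.05 K, so ΔT = 87.57 K.
COP_Carnot = T_C/ΔT = 206.48/87.57 = 2.358.
Q̇_max = COP_Carnot × Ẇ = 2.358 × 1290 W = 3042 W = 4.079 hp.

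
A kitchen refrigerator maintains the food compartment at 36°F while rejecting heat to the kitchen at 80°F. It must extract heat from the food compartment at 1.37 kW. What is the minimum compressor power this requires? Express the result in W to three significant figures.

In absolute terms T_C = 275.37 K and T_H = 299.82 K, so ΔT = 24.44 K.
COP_Carnot = T_C/ΔT = 275.37/24.44 = 11.27.
Ẇ_min = Q̇/COP_Carnot = 1.370/11.27 = 0.1216 kW = 121.6 W.

122 W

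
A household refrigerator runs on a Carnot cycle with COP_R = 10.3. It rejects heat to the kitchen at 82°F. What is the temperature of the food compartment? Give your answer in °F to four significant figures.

34.06 °F

For a Carnot refrigerator COP_R = T_C/(T_H − T_C), so T_C = COP·T_H/(1 + COP).
With T_H = 300.93 K, T_C = 10.3 × 300.93/11.30 = 274.30 K.
Converting, 274.30 K = 34.06°F.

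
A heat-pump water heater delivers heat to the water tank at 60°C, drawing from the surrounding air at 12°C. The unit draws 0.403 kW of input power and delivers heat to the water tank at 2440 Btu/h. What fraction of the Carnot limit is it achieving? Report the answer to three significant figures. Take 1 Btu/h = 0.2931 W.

0.256

Converting, Q̇_H = 2440 Btu/h = 0.7152 kW, so COP_actual = Q̇_H/Ẇ = 0.7152/0.4030 = 1.775.
In absolute terms T_C = 285.15 K and T_H = 333.15 K, so ΔT = 48.00 K.
COP_Carnot = T_H/ΔT = 333.15/48.00 = 6.941.
η_II = COP_actual/COP_Carnot = 1.775/6.941 = 0.2557.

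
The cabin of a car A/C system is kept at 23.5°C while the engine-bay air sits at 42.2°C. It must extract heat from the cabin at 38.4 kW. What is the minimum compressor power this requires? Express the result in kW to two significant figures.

In absolute terms T_C = 296.65 K and T_H = 315.35 K, so ΔT = 18.70 K.
COP_Carnot = T_C/ΔT = 296.65/18.70 = 15.86.
Ẇ_min = Q̇/COP_Carnot = 38.40/15.86 = 2.421 kW.

2.4 kW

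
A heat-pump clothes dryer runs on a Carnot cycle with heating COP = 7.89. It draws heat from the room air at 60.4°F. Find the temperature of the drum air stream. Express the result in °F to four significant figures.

COP_HP = T_H/(T_H − T_C) rearranges to T_H = COP·T_C/(COP − 1).
With T_C = 288.93 K, T_H = 7.89 × 288.93/6.890 = 330.86 K.
Converting, 330.86 K = 135.88°F.

135.9 °F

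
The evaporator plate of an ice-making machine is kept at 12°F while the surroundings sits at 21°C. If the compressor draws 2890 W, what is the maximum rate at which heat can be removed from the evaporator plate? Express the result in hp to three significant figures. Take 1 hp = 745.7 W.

31.6 hp

In absolute terms T_C = 262.04 K and T_H = 294.15 K, so ΔT = 32.11 K.
COP_Carnot = T_C/ΔT = 262.04/32.11 = 8.160.
Q̇_max = COP_Carnot × Ẇ = 8.160 × 2890 W = 23580 W = 31.63 hp.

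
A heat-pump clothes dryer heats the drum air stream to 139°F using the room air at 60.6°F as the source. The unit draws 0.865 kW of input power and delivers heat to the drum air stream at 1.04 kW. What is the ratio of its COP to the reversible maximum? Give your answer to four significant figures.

0.1575

COP_actual = Q̇_H/Ẇ = 1.040/0.8650 = 1.202.
In absolute terms T_C = 289.04 K and T_H = 332.59 K, so ΔT = 43.56 K.
COP_Carnot = T_H/ΔT = 332.59/43.56 = 7.636.
η_II = COP_actual/COP_Carnot = 1.202/7.636 = 0.1575.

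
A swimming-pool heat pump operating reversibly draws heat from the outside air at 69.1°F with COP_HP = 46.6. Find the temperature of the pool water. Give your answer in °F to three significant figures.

80.7 °F

COP_HP = T_H/(T_H − T_C) rearranges to T_H = COP·T_C/(COP − 1).
With T_C = 293.76 K, T_H = 46.6 × 293.76/45.60 = 300.20 K.
Converting, 300.20 K = 80.70°F.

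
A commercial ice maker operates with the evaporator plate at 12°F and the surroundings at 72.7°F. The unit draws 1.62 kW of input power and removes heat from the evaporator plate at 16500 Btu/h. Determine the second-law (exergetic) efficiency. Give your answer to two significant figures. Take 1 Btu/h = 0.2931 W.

0.38

Converting, Q̇_C = 16500 Btu/h = 4.836 kW, so COP_actual = Q̇_C/Ẇ = 4.836/1.620 = 2.985.
In absolute terms T_C = 262.04 K and T_H = 295.76 K, so ΔT = 33.72 K.
COP_Carnot = T_C/ΔT = 262.04/33.72 = 7.771.
η_II = COP_actual/COP_Carnot = 2.985/7.771 = 0.3842.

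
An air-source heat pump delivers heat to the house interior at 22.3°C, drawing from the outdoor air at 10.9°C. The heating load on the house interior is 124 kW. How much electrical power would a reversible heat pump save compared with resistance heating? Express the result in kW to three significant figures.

119 kW

In absolute terms T_C = 284.05 K and T_H = 295.45 K, so ΔT = 11.40 K.
COP_Carnot = T_H/ΔT = 295.45/11.40 = 25.92.
Resistance heating needs Ẇ_res = Q̇_H = 124.0 kW; the reversible heat pump needs only Ẇ_hp = Q̇_H/COP = 4.785 kW.
Saving = 124.0 − 4.785 = 119.2 kW.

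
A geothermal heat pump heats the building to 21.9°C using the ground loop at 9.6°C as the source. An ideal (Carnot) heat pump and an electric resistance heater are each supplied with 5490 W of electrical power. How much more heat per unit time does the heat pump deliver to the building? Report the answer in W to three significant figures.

126000 W

In absolute terms T_C = 282.75 K and T_H = 295.05 K, so ΔT = 12.30 K.
COP_Carnot = T_H/ΔT = 295.05/12.30 = 23.99.
The heat pump delivers Q̇_H = COP × Ẇ = 131700 W; the resistance heater delivers Ẇ = 5490 W.
Extra = (COP − 1)·Ẇ = 126200 W.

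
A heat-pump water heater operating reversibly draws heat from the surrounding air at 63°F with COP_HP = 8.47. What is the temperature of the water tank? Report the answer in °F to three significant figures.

COP_HP = T_H/(T_H − T_C) rearranges to T_H = COP·T_C/(COP − 1).
With T_C = 290.37 K, T_H = 8.47 × 290.37/7.470 = 329.24 K.
Converting, 329.24 K = 132.97°F.

133 °F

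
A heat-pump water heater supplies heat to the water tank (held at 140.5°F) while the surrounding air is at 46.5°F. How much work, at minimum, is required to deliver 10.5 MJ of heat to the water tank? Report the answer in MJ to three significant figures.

1.64 MJ

In absolute terms T_C = 281.21 K and T_H = 333.43 K, so ΔT = 52.22 K.
The reversible limit is COP_HP = T_H/ΔT = 6.385, so W_min = Q_H/COP = Q_H·ΔT/T_H.
W_min = 10.50 × 52.22/333.43 = 1.645 MJ.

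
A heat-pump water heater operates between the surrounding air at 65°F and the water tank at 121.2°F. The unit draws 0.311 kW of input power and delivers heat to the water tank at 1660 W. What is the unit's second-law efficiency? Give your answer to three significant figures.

0.516

Converting, Q̇_H = 1660 W = 1.660 kW, so COP_actual = Q̇_H/Ẇ = 1.660/0.3110 = 5.338.
In absolute terms T_C = 291.48 K and T_H = 322.71 K, so ΔT = 31.22 K.
COP_Carnot = T_H/ΔT = 322.71/31.22 = 10.34.
η_II = COP_actual/COP_Carnot = 5.338/10.34 = 0.5164.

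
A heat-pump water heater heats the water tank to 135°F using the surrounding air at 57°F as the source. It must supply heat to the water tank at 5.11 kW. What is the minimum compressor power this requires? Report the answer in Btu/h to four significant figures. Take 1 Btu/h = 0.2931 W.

2287 Btu/h

In absolute terms T_C = 287.04 K and T_H = 330.37 K, so ΔT = 43.33 K.
COP_Carnot = T_H/ΔT = 330.37/43.33 = 7.624.
Ẇ_min = Q̇/COP_Carnot = 5.110/7.624 = 0.6703 kW = 2287 Btu/h.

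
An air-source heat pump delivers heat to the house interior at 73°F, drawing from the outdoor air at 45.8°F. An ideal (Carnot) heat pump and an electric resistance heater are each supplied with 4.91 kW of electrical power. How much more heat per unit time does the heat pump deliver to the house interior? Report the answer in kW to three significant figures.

In absolute terms T_C = 280.82 K and T_H = 295.93 K, so ΔT = 15.11 K.
COP_Carnot = T_H/ΔT = 295.93/15.11 = 19.58.
The heat pump delivers Q̇_H = COP × Ẇ = 96.15 kW; the resistance heater delivers Ẇ = 4.910 kW.
Extra = (COP − 1)·Ẇ = 91.24 kW.

91.2 kW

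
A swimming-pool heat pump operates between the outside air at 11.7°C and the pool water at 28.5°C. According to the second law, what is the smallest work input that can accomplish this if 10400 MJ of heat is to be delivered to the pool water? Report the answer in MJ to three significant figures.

In absolute terms T_C = 284.85 K and T_H = 301.65 K, so ΔT = 16.80 K.
The reversible limit is COP_HP = T_H/ΔT = 17.96, so W_min = Q_H/COP = Q_H·ΔT/T_H.
W_min = 10400 × 16.80/301.65 = 579.2 MJ.

579 MJ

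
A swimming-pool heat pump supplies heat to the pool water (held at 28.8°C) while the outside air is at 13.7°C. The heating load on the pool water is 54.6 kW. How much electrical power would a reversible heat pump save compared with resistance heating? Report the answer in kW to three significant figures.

In absolute terms T_C = 286.85 K and T_H = 301.95 K, so ΔT = 15.10 K.
COP_Carnot = T_H/ΔT = 301.95/15.10 = 20.00.
Resistance heating needs Ẇ_res = Q̇_H = 54.60 kW; the reversible heat pump needs only Ẇ_hp = Q̇_H/COP = 2.730 kW.
Saving = 54.60 − 2.730 = 51.87 kW.

51.9 kW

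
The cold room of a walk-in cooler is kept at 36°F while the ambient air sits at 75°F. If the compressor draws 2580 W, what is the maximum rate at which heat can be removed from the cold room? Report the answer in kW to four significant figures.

32.79 kW

In absolute terms T_C = 275.37 K and T_H = 297.04 K, so ΔT = 21.67 K.
COP_Carnot = T_C/ΔT = 275.37/21.67 = 12.71.
Q̇_max = COP_Carnot × Ẇ = 12.71 × 2580 W = 32790 W = 32.79 kW.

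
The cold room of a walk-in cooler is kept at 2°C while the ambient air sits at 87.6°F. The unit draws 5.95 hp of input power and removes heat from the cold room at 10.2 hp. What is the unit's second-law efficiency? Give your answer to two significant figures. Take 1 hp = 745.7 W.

COP_actual = Q̇_C/Ẇ = 10.20/5.950 = 1.714.
In absolute terms T_C = 275.15 K and T_H = 304.04 K, so ΔT = 28.89 K.
COP_Carnot = T_C/ΔT = 275.15/28.89 = 9.524.
η_II = COP_actual/COP_Carnot = 1.714/9.524 = 0.1800.

0.18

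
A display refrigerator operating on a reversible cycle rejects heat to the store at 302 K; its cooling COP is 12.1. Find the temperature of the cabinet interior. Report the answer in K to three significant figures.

279 K

For a Carnot refrigerator COP_R = T_C/(T_H − T_C), so T_C = COP·T_H/(1 + COP).
With T_H = 302.00 K, T_C = 12.1 × 302.00/13.10 = 278.95 K.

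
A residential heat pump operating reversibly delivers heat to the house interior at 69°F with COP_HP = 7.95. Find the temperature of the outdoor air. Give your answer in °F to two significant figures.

2.5 °F

COP_HP = T_H/(T_H − T_C) gives T_H − T_C = T_H/COP.
With T_H = 293.71 K, T_C = 293.71 × (1 − 1/7.95) = 256.76 K.
Converting, 256.76 K = 2.50°F.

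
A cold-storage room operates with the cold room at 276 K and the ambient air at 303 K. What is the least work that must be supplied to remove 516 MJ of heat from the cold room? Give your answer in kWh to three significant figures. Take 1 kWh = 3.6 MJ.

The reservoir spacing is ΔT = 303 − 276 = 27.00 K.
The reversible limit is COP_R = T_C/ΔT = 10.22, so W_min = Q_C/COP = Q_C·ΔT/T_C.
W_min = 516.0 × 27.00/276.00 = 50.48 MJ = 14.02 kWh.

14.0 kWh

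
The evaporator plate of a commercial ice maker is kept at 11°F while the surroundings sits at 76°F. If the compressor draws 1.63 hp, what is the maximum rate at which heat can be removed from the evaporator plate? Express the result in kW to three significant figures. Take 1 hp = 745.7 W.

In absolute terms T_C = 261.48 K and T_H = 297.59 K, so ΔT = 36.11 K.
COP_Carnot = T_C/ΔT = 261.48/36.11 = 7.241.
Q̇_max = COP_Carnot × Ẇ = 7.241 × 1.630 hp = 11.80 hp = 8.801 kW.

8.80 kW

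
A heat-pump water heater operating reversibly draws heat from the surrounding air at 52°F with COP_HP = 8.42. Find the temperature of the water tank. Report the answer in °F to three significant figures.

121 °F

COP_HP = T_H/(T_H − T_C) rearranges to T_H = COP·T_C/(COP − 1).
With T_C = 284.26 K, T_H = 8.42 × 284.26/7.420 = 322.57 K.
Converting, 322.57 K = 120.96°F.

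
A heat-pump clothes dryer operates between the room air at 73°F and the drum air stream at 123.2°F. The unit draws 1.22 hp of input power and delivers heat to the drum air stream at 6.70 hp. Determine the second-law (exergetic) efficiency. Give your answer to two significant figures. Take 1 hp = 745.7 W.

COP_actual = Q̇_H/Ẇ = 6.700/1.220 = 5.492.
In absolute terms T_C = 295.93 K and T_H = 323.82 K, so ΔT = 27.89 K.
COP_Carnot = T_H/ΔT = 323.82/27.89 = 11.61.
η_II = COP_actual/COP_Carnot = 5.492/11.61 = 0.4730.

0.47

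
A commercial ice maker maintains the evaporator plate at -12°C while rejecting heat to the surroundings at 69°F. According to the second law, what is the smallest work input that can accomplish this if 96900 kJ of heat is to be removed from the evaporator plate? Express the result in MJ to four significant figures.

12.08 MJ

In absolute terms T_C = 261.15 K and T_H = 293.71 K, so ΔT = 32.56 K.
The reversible limit is COP_R = T_C/ΔT = 8.022, so W_min = Q_C/COP = Q_C·ΔT/T_C.
W_min = 96900 × 32.56/261.15 = 12080 kJ = 12.08 MJ.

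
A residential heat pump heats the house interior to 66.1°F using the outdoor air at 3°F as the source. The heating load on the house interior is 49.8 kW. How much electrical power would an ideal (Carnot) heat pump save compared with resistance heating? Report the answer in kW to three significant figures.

In absolute terms T_C = 257.04 K and T_H = 292.09 K, so ΔT = 35.06 K.
COP_Carnot = T_H/ΔT = 292.09/35.06 = 8.332.
Resistance heating needs Ẇ_res = Q̇_H = 49.80 kW; the reversible heat pump needs only Ẇ_hp = Q̇_H/COP = 5.977 kW.
Saving = 49.80 − 5.977 = 43.82 kW.

43.8 kW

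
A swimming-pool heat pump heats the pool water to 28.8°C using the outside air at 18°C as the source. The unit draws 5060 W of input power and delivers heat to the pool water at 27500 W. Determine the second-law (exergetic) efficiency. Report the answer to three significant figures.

COP_actual = Q̇_H/Ẇ = 27500/5060 = 5.435.
In absolute terms T_C = 291.15 K and T_H = 301.95 K, so ΔT = 10.80 K.
COP_Carnot = T_H/ΔT = 301.95/10.80 = 27.96.
η_II = COP_actual/COP_Carnot = 5.435/27.96 = 0.1944.

0.194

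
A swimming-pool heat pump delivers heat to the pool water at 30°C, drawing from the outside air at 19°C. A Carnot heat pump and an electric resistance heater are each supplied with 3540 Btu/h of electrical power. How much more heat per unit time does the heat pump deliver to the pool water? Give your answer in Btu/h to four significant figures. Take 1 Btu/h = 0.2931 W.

94020 Btu/h

In absolute terms T_C = 292.15 K and T_H = 303.15 K, so ΔT = 11.00 K.
COP_Carnot = T_H/ΔT = 303.15/11.00 = 27.56.
The heat pump delivers Q̇_H = COP × Ẇ = 97560 Btu/h; the resistance heater delivers Ẇ = 3540 Btu/h.
Extra = (COP − 1)·Ẇ = 94020 Btu/h.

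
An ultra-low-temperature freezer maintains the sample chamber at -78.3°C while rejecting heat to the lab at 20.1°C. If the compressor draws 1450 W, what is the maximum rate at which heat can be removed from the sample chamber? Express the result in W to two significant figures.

In absolute terms T_C = 194.85 K and T_H = 293.25 K, so ΔT = 98.40 K.
COP_Carnot = T_C/ΔT = 194.85/98.40 = 1.980.
Q̇_max = COP_Carnot × Ẇ = 1.980 × 1450 W = 2871 W.

2900 W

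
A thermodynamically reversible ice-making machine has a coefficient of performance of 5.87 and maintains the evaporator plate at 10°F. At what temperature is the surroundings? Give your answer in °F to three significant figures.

90.0 °F

COP_R = T_C/(T_H − T_C) gives T_H − T_C = T_C/COP.
With T_C = 260.93 K, T_H = 260.93 × (1 + 1/5.87) = 305.38 K.
Converting, 305.38 K = 90.01°F.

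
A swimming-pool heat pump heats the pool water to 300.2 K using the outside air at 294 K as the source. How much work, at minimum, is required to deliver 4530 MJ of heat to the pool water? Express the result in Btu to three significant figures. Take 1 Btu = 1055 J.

88700 Btu

The reservoir spacing is ΔT = 300.2 − 294 = 6.200 K.
The reversible limit is COP_HP = T_H/ΔT = 48.42, so W_min = Q_H/COP = Q_H·ΔT/T_H.
W_min = 4530 × 6.200/300.20 = 93.56 MJ = 88680 Btu.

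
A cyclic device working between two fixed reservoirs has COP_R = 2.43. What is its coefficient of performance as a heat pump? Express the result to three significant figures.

3.43

The first law on one cycle gives Q_H = Q_C + W, so Q_H/W = Q_C/W + 1.
COP_HP = COP_R + 1 = 2.43 + 1 = 3.43.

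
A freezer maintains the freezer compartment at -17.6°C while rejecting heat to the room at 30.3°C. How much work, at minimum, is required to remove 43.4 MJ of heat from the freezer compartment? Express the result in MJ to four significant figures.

In absolute terms T_C = 255.55 K and T_H = 303.45 K, so ΔT = 47.90 K.
The reversible limit is COP_R = T_C/ΔT = 5.335, so W_min = Q_C/COP = Q_C·ΔT/T_C.
W_min = 43.40 × 47.90/255.55 = 8.135 MJ.

8.135 MJ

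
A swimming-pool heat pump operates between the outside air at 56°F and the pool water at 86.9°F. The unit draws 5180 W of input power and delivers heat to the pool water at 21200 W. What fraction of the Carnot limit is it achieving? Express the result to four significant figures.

COP_actual = Q̇_H/Ẇ = 21200/5180 = 4.093.
In absolute terms T_C = 286.48 K and T_H = 303.65 K, so ΔT = 17.17 K.
COP_Carnot = T_H/ΔT = 303.65/17.17 = 17.69.
η_II = COP_actual/COP_Carnot = 4.093/17.69 = 0.2314.

0.2314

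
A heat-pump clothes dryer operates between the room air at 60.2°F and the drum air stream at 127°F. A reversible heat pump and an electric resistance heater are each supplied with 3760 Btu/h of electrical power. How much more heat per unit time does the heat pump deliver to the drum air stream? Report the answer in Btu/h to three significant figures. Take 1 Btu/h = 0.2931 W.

In absolute terms T_C = 288.82 K and T_H = 325.93 K, so ΔT = 37.11 K.
COP_Carnot = T_H/ΔT = 325.93/37.11 = 8.782.
The heat pump delivers Q̇_H = COP × Ẇ = 33020 Btu/h; the resistance heater delivers Ẇ = 3760 Btu/h.
Extra = (COP − 1)·Ẇ = 29260 Btu/h.

29300 Btu/h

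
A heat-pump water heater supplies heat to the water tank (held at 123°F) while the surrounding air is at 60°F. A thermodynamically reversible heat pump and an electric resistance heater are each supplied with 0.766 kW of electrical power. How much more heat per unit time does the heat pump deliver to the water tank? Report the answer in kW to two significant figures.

6.3 kW

In absolute terms T_C = 288.71 K and T_H = 323.71 K, so ΔT = 35.00 K.
COP_Carnot = T_H/ΔT = 323.71/35.00 = 9.249.
The heat pump delivers Q̇_H = COP × Ẇ = 7.085 kW; the resistance heater delivers Ẇ = 0.7660 kW.
Extra = (COP − 1)·Ẇ = 6.319 kW.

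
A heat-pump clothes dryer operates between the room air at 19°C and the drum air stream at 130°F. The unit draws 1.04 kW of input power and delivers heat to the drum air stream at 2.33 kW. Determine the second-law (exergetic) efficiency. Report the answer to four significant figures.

COP_actual = Q̇_H/Ẇ = 2.330/1.040 = 2.240.
In absolute terms T_C = 292.15 K and T_H = 327.59 K, so ΔT = 35.44 K.
COP_Carnot = T_H/ΔT = 327.59/35.44 = 9.242.
η_II = COP_actual/COP_Carnot = 2.240/9.242 = 0.2424.

0.2424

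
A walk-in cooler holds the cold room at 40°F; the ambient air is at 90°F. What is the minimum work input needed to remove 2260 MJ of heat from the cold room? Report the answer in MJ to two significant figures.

In absolute terms T_C = 277.59 K and T_H = 305.37 K, so ΔT = 27.78 K.
The reversible limit is COP_R = T_C/ΔT = 9.993, so W_min = Q_C/COP = Q_C·ΔT/T_C.
W_min = 2260 × 27.78/277.59 = 226.1 MJ.

230 MJ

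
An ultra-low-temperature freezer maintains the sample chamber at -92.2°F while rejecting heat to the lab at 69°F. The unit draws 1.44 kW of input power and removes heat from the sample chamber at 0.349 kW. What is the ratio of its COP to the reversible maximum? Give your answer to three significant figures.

0.106

COP_actual = Q̇_C/Ẇ = 0.3490/1.440 = 0.2424.
In absolute terms T_C = 204.15 K and T_H = 293.71 K, so ΔT = 89.56 K.
COP_Carnot = T_C/ΔT = 204.15/89.56 = 2.280.
η_II = COP_actual/COP_Carnot = 0.2424/2.280 = 0.1063.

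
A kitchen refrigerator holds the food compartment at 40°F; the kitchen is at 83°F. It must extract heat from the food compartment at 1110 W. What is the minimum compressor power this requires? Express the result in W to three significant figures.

In absolute terms T_C = 277.59 K and T_H = 301.48 K, so ΔT = 23.89 K.
COP_Carnot = T_C/ΔT = 277.59/23.89 = 11.62.
Ẇ_min = Q̇/COP_Carnot = 1110/11.62 = 95.52 W.

95.5 W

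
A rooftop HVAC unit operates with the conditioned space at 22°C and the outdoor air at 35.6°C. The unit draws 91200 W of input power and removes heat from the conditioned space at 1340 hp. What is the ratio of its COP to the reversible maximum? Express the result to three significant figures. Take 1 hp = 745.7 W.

Converting, Q̇_C = 1340 hp = 999200 W, so COP_actual = Q̇_C/Ẇ = 999200/91200 = 10.96.
In absolute terms T_C = 295.15 K and T_H = 308.75 K, so ΔT = 13.60 K.
COP_Carnot = T_C/ΔT = 295.15/13.60 = 21.70.
η_II = COP_actual/COP_Carnot = 10.96/21.70 = 0.5049.

0.505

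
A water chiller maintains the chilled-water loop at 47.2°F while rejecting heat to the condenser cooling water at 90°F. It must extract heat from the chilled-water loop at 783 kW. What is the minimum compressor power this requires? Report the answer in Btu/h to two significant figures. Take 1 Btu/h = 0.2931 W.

230000 Btu/h

In absolute terms T_C = 281.59 K and T_H = 305.37 K, so ΔT = 23.78 K.
COP_Carnot = T_C/ΔT = 281.59/23.78 = 11.84.
Ẇ_min = Q̇/COP_Carnot = 783.0/11.84 = 66.12 kW = 225600 Btu/h.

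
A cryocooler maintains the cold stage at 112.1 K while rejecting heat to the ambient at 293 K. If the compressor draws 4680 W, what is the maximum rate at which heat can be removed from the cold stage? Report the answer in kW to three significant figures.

2.90 kW

The reservoir spacing is ΔT = 293 − 112.1 = 180.9 K.
COP_Carnot = T_C/ΔT = 112.10/180.9 = 0.6197.
Q̇_max = COP_Carnot × Ẇ = 0.6197 × 4680 W = 2900 W = 2.900 kW.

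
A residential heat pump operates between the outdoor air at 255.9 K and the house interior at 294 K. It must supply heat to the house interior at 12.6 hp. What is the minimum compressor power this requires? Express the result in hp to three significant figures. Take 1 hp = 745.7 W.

1.63 hp

The reservoir spacing is ΔT = 294 − 255.9 = 38.10 K.
COP_Carnot = T_H/ΔT = 294.00/38.10 = 7.717.
Ẇ_min = Q̇/COP_Carnot = 12.60/7.717 = 1.633 hp.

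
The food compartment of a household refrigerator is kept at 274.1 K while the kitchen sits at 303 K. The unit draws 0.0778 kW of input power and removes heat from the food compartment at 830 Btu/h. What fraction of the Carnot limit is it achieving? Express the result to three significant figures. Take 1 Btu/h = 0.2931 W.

0.330

Converting, Q̇_C = 830.0 Btu/h = 0.2433 kW, so COP_actual = Q̇_C/Ẇ = 0.2433/0.07780 = 3.127.
The reservoir spacing is ΔT = 303 − 274.1 = 28.90 K.
COP_Carnot = T_C/ΔT = 274.10/28.90 = 9.484.
η_II = COP_actual/COP_Carnot = 3.127/9.484 = 0.3297.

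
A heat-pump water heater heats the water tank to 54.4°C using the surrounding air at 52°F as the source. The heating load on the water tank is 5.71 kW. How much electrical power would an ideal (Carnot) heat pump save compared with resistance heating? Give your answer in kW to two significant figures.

In absolute terms T_C = 284.26 K and T_H = 327.55 K, so ΔT = 43.29 K.
COP_Carnot = T_H/ΔT = 327.55/43.29 = 7.567.
Resistance heating needs Ẇ_res = Q̇_H = 5.710 kW; the reversible heat pump needs only Ẇ_hp = Q̇_H/COP = 0.7546 kW.
Saving = 5.710 − 0.7546 = 4.955 kW.

5.0 kW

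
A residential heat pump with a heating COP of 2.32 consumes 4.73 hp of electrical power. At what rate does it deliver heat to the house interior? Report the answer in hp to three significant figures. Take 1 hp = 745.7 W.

11.0 hp

Q̇_H = COP_HP × Ẇ = 2.32 × 4.730 = 10.97 hp.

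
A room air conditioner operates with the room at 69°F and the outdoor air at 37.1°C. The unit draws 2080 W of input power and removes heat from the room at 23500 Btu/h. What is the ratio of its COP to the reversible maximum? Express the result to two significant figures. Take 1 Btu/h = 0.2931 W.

Converting, Q̇_C = 23500 Btu/h = 6888 W, so COP_actual = Q̇_C/Ẇ = 6888/2080 = 3.311.
In absolute terms T_C = 293.71 K and T_H = 310.25 K, so ΔT = 16.54 K.
COP_Carnot = T_C/ΔT = 293.71/16.54 = 17.75.
η_II = COP_actual/COP_Carnot = 3.311/17.75 = 0.1865.

0.19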